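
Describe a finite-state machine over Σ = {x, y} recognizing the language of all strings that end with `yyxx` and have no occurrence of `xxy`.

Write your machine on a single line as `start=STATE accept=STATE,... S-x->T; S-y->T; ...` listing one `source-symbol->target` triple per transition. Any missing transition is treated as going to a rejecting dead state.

Run two small machines in parallel and take their product. One (5 states) tracks how much of the suffix `yyxx` has currently been matched; the other (4 states) tracks partial matches of the forbidden pattern `xxy`. Each combined state is a pair, one component from each; accept when both components accept. After merging equivalent states the machine shrinks.
With 7 states:
        x   y  
>  q0   q1  q2 
   q1   q3  q2 
   q2   q1  q4 
   q3   q3  q3 
   q4   q5  q4 
   q5   q6  q2 
 * q6   q3  q3 
(> = start, * = accepting)

start=q0; accept=q6; q0-x->q1; q0-y->q2; q1-x->q3; q1-y->q2; q2-x->q1; q2-y->q4; q3-x->q3; q3-y->q3; q4-x->q5; q4-y->q4; q5-x->q6; q5-y->q2; q6-x->q3; q6-y->q3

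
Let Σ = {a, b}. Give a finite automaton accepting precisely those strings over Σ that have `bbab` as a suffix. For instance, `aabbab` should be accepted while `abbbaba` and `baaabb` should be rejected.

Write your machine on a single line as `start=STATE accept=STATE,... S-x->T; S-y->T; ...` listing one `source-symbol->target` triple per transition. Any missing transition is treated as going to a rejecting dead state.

start=q0; accept=q4; q0-a->q0; q0-b->q1; q1-a->q0; q1-b->q2; q2-a->q3; q2-b->q2; q3-a->q0; q3-b->q4; q4-a->q0; q4-b->q2

Let each state record the length of the longest suffix of the input read so far that is also a prefix of `bbab`. q1 means the last symbol is `b`; q2 means the last 2 symbols are `bb`; q3 means the last 3 symbols are `bba`; q4 means the last 4 symbols are `bbab`. Accept only at q4, where the string currently ends in `bbab`.
A 5-state machine:
        a   b  
>  q0   q0  q1 
   q1   q0  q2 
   q2   q3  q2 
   q3   q0  q4 
 * q4   q0  q2 
(> = start, * = accepting)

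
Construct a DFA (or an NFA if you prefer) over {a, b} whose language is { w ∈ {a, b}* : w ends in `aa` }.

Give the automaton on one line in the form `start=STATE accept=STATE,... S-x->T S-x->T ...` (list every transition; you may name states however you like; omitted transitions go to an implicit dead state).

Let each state record the length of the longest suffix of the input read so far that is also a prefix of `aa`. s1 means the last symbol is `a`; s2 means the last 2 symbols are `aa`. Accept only at s2, where the string currently ends in `aa`.
With 3 states:
        a   b  
>  s0   s1  s0 
   s1   s2  s0 
 * s2   s2  s0 
(> = start, * = accepting)

start=s0 accept=s2 s0-a->s1 s0-b->s0 s1-a->s2 s1-b->s0 s2-a->s2 s2-b->s0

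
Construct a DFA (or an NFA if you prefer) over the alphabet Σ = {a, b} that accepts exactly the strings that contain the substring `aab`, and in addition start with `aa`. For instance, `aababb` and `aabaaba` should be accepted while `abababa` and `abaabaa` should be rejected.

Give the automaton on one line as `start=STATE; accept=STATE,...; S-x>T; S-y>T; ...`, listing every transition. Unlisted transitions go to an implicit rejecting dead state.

start=q0; accept=q5; q0-a>q1; q0-b>q2; q1-a>q3; q1-b>q2; q2-a>q4; q2-b>q2; q3-a>q3; q3-b>q5; q4-a>q6; q4-b>q2; q5-a>q5; q5-b>q5; q6-a>q6; q6-b>q7; q7-a>q7; q7-b>q7

Build one automaton per condition and run them in lockstep. One (4 states) tracks whether and how much of `aab` has been seen; the other (4 states) tracks whether the input so far still matches the prefix `aa`. Each combined state is a pair, one component from each; accept when both components accept.
With 8 states:
        a   b  
>  q0   q1  q2 
   q1   q3  q2 
   q2   q4  q2 
   q3   q3  q5 
   q4   q6  q2 
 * q5   q5  q5 
   q6   q6  q7 
   q7   q7  q7 
(> = start, * = accepting)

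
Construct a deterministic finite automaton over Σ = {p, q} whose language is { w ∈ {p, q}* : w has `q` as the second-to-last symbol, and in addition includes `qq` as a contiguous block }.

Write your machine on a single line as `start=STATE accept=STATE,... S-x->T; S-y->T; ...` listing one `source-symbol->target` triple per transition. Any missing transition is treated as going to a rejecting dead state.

Run two small machines in parallel and take their product. One (7 states) tracks the last 2 symbols read; the other (3 states) tracks whether and how much of `qq` has been seen. Each combined state is a pair, one component from each; accept when both components accept.
        p   q  
>  s0   s1  s2 
   s1   s3  s4 
   s2   s5  s6 
   s3   s3  s4 
   s4   s5  s6 
   s5   s3  s4 
 * s6   s7  s6 
 * s7   s8  s9 
   s8   s8  s9 
   s9   s7  s6 
(> = start, * = accepting)

start=s0; accept=s6,s7; s0-p->s1; s0-q->s2; s1-p->s3; s1-q->s4; s2-p->s5; s2-q->s6; s3-p->s3; s3-q->s4; s4-p->s5; s4-q->s6; s5-p->s3; s5-q->s4; s6-p->s7; s6-q->s6; s7-p->s8; s7-q->s9; s8-p->s8; s8-q->s9; s9-p->s7; s9-q->s6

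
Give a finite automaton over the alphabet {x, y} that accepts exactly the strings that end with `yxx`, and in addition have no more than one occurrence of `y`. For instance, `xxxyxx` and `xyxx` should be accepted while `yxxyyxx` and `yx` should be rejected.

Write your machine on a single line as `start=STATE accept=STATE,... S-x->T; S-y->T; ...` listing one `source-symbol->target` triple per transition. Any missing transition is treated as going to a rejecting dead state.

Handle the two conditions separately and then intersect. One (4 states) tracks how much of the suffix `yxx` has currently been matched; the other (3 states) tracks the count of `y`s, saturating at 2. Each combined state is a pair, one component from each; accept when both components accept.
A 9-state machine:
       x  y 
>  A   A  B 
   B   C  D 
   C   E  D 
   D   F  D 
 * E   G  D 
   F   H  D 
   G   G  D 
   H   I  D 
   I   I  D 
(> = start, * = accepting)

start=A; accept=E; A-x->A; A-y->B; B-x->C; B-y->D; C-x->E; C-y->D; D-x->F; D-y->D; E-x->G; E-y->D; F-x->H; F-y->D; G-x->G; G-y->D; H-x->I; H-y->D; I-x->I; I-y->D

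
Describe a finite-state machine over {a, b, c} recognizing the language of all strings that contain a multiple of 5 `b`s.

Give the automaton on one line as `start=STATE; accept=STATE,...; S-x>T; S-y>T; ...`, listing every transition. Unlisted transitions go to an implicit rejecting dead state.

The only thing that matters is how many `b`s have appeared, reduced mod 5. Use one state per residue: q0 for 0, …, q4 for 4. Reading `b` moves to the next residue; anything else stays put. q0 is accepting.
A 5-state machine:
        a   b   c  
>* q0   q0  q1  q0 
   q1   q1  q2  q1 
   q2   q2  q3  q2 
   q3   q3  q4  q3 
   q4   q4  q0  q4 
(> = start, * = accepting)

start=q0; accept=q0; q0-a>q0; q0-b>q1; q0-c>q0; q1-a>q1; q1-b>q2; q1-c>q1; q2-a>q2; q2-b>q3; q2-c>q2; q3-a>q3; q3-b>q4; q3-c>q3; q4-a>q4; q4-b>q0; q4-c>q4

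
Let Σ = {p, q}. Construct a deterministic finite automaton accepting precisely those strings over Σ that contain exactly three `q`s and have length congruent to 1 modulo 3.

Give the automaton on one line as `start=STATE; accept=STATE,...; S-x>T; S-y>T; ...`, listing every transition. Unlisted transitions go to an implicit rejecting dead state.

start=S0; accept=S10; S0-p>S1; S0-q>S2; S1-p>S3; S1-q>S4; S2-p>S4; S2-q>S5; S3-p>S0; S3-q>S6; S4-p>S6; S4-q>S7; S5-p>S7; S5-q>S8; S6-p>S2; S6-q>S9; S7-p>S9; S7-q>S10; S8-p>S10; S8-q>S11; S9-p>S5; S9-q>S12; S10-p>S12; S10-q>S11; S11-p>S11; S11-q>S11; S12-p>S8; S12-q>S11

Run two small machines in parallel and take their product. The first has 5 states tracking the count of `q`s, saturating at 4; the second has 3 states tracking the input length modulo 3. A product state is a pair (one from each), accepting exactly when both do. After merging equivalent states the machine shrinks.
13 states suffice.
          p    q  
>  S0     S1   S2 
   S1     S3   S4 
   S2     S4   S5 
   S3     S0   S6 
   S4     S6   S7 
   S5     S7   S8 
   S6     S2   S9 
   S7     S9  S10 
   S8    S10  S11 
   S9     S5  S12 
 * S10   S12  S11 
   S11   S11  S11 
   S12    S8  S11 
(> = start, * = accepting)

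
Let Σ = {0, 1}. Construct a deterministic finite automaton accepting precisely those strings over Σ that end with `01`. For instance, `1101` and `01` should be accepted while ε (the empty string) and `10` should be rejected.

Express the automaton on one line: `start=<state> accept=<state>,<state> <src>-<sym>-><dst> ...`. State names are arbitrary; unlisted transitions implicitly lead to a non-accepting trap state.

Remember how much of `01` the current input suffix matches. State s0 means no match yet; s1 means the last symbol is `0`; s2 means the last 2 symbols are `01`. Only s2 accepts. On a mismatch, fall back to the longest proper suffix that is still a prefix of `01`.
3 states suffice.
        0   1  
>  s0   s1  s0 
   s1   s1  s2 
 * s2   s1  s0 
(> = start, * = accepting)

start=s0 accept=s2 s0-0->s1 s0-1->s0 s1-0->s1 s1-1->s2 s2-0->s1 s2-1->s0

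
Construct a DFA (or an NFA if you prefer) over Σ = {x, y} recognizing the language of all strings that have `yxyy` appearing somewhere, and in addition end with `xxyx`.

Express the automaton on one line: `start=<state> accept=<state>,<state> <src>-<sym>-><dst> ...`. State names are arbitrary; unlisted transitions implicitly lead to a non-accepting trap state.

Run two small machines in parallel and take their product. One (5 states) tracks whether and how much of `yxyy` has been seen; the other (5 states) tracks how much of the suffix `xxyx` has currently been matched. Each combined state is a pair, one component from each; accept when both components accept. After merging equivalent states the machine shrinks.
        x   y  
>  q0   q0  q1 
   q1   q2  q1 
   q2   q0  q3 
   q3   q2  q4 
   q4   q5  q4 
   q5   q6  q4 
   q6   q6  q7 
   q7   q8  q4 
 * q8   q6  q4 
(> = start, * = accepting)

start=q0 accept=q8 q0-x->q0 q0-y->q1 q1-x->q2 q1-y->q1 q2-x->q0 q2-y->q3 q3-x->q2 q3-y->q4 q4-x->q5 q4-y->q4 q5-x->q6 q5-y->q4 q6-x->q6 q6-y->q7 q7-x->q8 q7-y->q4 q8-x->q6 q8-y->q4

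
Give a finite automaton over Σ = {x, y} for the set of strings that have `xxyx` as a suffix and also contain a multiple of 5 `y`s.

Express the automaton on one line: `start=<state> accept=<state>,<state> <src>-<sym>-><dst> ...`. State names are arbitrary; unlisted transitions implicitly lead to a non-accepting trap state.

Run two small machines in parallel and take their product. The first has 5 states tracking how much of the suffix `xxyx` has currently been matched; the second has 5 states tracking the count of `y`s modulo 5. A product state is a pair (one from each), accepting exactly when both do. Minimizing collapses redundant product states.
        x   y  
>  q0   q0  q1 
   q1   q1  q2 
   q2   q2  q3 
   q3   q3  q4 
   q4   q5  q0 
   q5   q6  q0 
   q6   q6  q7 
   q7   q8  q1 
 * q8   q0  q1 
(> = start, * = accepting)

start=q0 accept=q8 q0-x->q0 q0-y->q1 q1-x->q1 q1-y->q2 q2-x->q2 q2-y->q3 q3-x->q3 q3-y->q4 q4-x->q5 q4-y->q0 q5-x->q6 q5-y->q0 q6-x->q6 q6-y->q7 q7-x->q8 q7-y->q1 q8-x->q0 q8-y->q1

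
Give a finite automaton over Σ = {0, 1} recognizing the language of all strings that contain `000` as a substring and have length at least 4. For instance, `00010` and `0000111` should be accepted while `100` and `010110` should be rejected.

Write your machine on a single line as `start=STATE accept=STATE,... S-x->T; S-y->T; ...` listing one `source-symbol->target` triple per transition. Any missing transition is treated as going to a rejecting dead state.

Build one automaton per condition and run them in lockstep. The first has 4 states tracking whether and how much of `000` has been seen; the second has 6 states tracking the input length, saturating at 5. A product state is a pair (one from each), accepting exactly when both do.
       0  1 
>  A   B  C 
   B   D  E 
   C   F  E 
   D   G  H 
   E   I  H 
   F   J  H 
   G   K  K 
   H   L  M 
   I   N  M 
   J   K  M 
 * K   O  O 
   L   P  Q 
   M   R  Q 
   N   O  Q 
 * O   O  O 
   P   O  Q 
   Q   R  Q 
   R   P  Q 
(> = start, * = accepting)

start=A; accept=K,O; A-0->B; A-1->C; B-0->D; B-1->E; C-0->F; C-1->E; D-0->G; D-1->H; E-0->I; E-1->H; F-0->J; F-1->H; G-0->K; G-1->K; H-0->L; H-1->M; I-0->N; I-1->M; J-0->K; J-1->M; K-0->O; K-1->O; L-0->P; L-1->Q; M-0->R; M-1->Q; N-0->O; N-1->Q; O-0->O; O-1->O; P-0->O; P-1->Q; Q-0->R; Q-1->Q; R-0->P; R-1->Q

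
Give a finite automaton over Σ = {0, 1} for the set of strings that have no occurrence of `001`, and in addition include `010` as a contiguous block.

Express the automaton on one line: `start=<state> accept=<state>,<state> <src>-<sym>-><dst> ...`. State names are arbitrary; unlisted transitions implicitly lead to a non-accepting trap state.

Build one automaton per condition and run them in lockstep. The first has 4 states tracking partial matches of the forbidden pattern `001`; the second has 4 states tracking whether and how much of `010` has been seen. A product state is a pair (one from each), accepting exactly when both do.
An 11-state machine:
          0    1  
>  s0     s1   s0 
   s1     s2   s3 
   s2     s2   s4 
   s3     s5   s0 
   s4     s6   s7 
 * s5     s8   s9 
   s6     s6   s6 
   s7    s10   s7 
 * s8     s8   s6 
 * s9     s5   s9 
   s10   s10   s4 
(> = start, * = accepting)

start=s0 accept=s5,s8,s9 s0-0->s1 s0-1->s0 s1-0->s2 s1-1->s3 s2-0->s2 s2-1->s4 s3-0->s5 s3-1->s0 s4-0->s6 s4-1->s7 s5-0->s8 s5-1->s9 s6-0->s6 s6-1->s6 s7-0->s10 s7-1->s7 s8-0->s8 s8-1->s6 s9-0->s5 s9-1->s9 s10-0->s10 s10-1->s4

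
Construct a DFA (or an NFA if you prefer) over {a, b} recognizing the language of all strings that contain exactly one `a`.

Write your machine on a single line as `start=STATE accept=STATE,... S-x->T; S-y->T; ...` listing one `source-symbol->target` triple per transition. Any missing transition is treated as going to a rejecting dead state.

Count `a`s, saturating at 2: state S0 means no `a` yet, S1 means one `a` seen, S2 means more than one. Each `a` increments (capped at S2); other symbols loop. Accept from {S1}.
        a   b  
>  S0   S1  S0 
 * S1   S2  S1 
   S2   S2  S2 
(> = start, * = accepting)

start=S0; accept=S1; S0-a->S1; S0-b->S0; S1-a->S2; S1-b->S1; S2-a->S2; S2-b->S2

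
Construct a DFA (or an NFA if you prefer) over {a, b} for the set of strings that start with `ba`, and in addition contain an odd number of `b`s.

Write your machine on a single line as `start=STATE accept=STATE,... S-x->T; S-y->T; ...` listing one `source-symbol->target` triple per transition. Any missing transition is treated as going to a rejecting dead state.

Build one automaton per condition and run them in lockstep. The first has 4 states tracking whether the input so far still matches the prefix `ba`; the second has 2 states tracking the count of `b`s modulo 2. A product state is a pair (one from each), accepting exactly when both do. Minimizing collapses redundant product states.
A 5-state machine:
        a   b  
>  S0   S1  S2 
   S1   S1  S1 
   S2   S3  S1 
 * S3   S3  S4 
   S4   S4  S3 
(> = start, * = accepting)

start=S0; accept=S3; S0-a->S1; S0-b->S2; S1-a->S1; S1-b->S1; S2-a->S3; S2-b->S1; S3-a->S3; S3-b->S4; S4-a->S4; S4-b->S3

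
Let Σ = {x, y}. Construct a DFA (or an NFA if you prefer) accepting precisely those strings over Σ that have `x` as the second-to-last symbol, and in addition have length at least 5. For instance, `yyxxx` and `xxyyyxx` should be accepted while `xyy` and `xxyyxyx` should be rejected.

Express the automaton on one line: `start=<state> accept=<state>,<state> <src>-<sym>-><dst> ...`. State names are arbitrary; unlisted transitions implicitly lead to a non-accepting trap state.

start=q0 accept=q15,q16,q19,q20 q0-x->q1 q0-y->q2 q1-x->q3 q1-y->q4 q2-x->q5 q2-y->q6 q3-x->q7 q3-y->q8 q4-x->q9 q4-y->q10 q5-x->q7 q5-y->q8 q6-x->q9 q6-y->q10 q7-x->q11 q7-y->q12 q8-x->q13 q8-y->q14 q9-x->q11 q9-y->q12 q10-x->q13 q10-y->q14 q11-x->q15 q11-y->q16 q12-x->q17 q12-y->q18 q13-x->q15 q13-y->q16 q14-x->q17 q14-y->q18 q15-x->q19 q15-y->q20 q16-x->q21 q16-y->q22 q17-x->q19 q17-y->q20 q18-x->q21 q18-y->q22 q19-x->q19 q19-y->q20 q20-x->q21 q20-y->q22 q21-x->q19 q21-y->q20 q22-x->q21 q22-y->q22

Handle the two conditions separately and then intersect. The first has 7 states tracking the last 2 symbols read; the second has 7 states tracking the input length, saturating at 6. A product state is a pair (one from each), accepting exactly when both do.
A 23-state machine:
          x    y  
>  q0     q1   q2 
   q1     q3   q4 
   q2     q5   q6 
   q3     q7   q8 
   q4     q9  q10 
   q5     q7   q8 
   q6     q9  q10 
   q7    q11  q12 
   q8    q13  q14 
   q9    q11  q12 
   q10   q13  q14 
   q11   q15  q16 
   q12   q17  q18 
   q13   q15  q16 
   q14   q17  q18 
 * q15   q19  q20 
 * q16   q21  q22 
   q17   q19  q20 
   q18   q21  q22 
 * q19   q19  q20 
 * q20   q21  q22 
   q21   q19  q20 
   q22   q21  q22 
(> = start, * = accepting)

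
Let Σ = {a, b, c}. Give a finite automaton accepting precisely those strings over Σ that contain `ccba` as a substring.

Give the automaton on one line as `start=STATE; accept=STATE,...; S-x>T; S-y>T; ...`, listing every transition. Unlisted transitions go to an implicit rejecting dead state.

Track how much of `ccba` has been matched so far: state s0 is no progress, s4 is the absorbing accept state reached once `ccba` has occurred. Intermediate states record partial matches; on a mismatch, fall back to the longest reusable overlap.
With 5 states:
        a   b   c  
>  s0   s0  s0  s1 
   s1   s0  s0  s2 
   s2   s0  s3  s2 
   s3   s4  s0  s1 
 * s4   s4  s4  s4 
(> = start, * = accepting)

start=s0; accept=s4; s0-a>s0; s0-b>s0; s0-c>s1; s1-a>s0; s1-b>s0; s1-c>s2; s2-a>s0; s2-b>s3; s2-c>s2; s3-a>s4; s3-b>s0; s3-c>s1; s4-a>s4; s4-b>s4; s4-c>s4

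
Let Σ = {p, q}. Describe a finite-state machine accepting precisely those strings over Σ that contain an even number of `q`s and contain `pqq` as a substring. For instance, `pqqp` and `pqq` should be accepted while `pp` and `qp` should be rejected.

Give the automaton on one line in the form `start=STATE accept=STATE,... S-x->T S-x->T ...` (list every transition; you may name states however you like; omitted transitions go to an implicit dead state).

start=A accept=F A-p->B A-q->C B-p->B B-q->D C-p->E C-q->A D-p->E D-q->F E-p->E E-q->G F-p->F F-q->H G-p->B G-q->H H-p->H H-q->F

Build one automaton per condition and run them in lockstep. One (2 states) tracks the count of `q`s modulo 2; the other (4 states) tracks whether and how much of `pqq` has been seen. Each combined state is a pair, one component from each; accept when both components accept.
With 8 states:
       p  q 
>  A   B  C 
   B   B  D 
   C   E  A 
   D   E  F 
   E   E  G 
 * F   F  H 
   G   B  H 
   H   H  F 
(> = start, * = accepting)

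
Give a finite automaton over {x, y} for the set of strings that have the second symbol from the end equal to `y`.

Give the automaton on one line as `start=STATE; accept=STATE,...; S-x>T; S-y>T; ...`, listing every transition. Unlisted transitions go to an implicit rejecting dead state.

start=s0; accept=s5,s6; s0-x>s1; s0-y>s2; s1-x>s3; s1-y>s4; s2-x>s5; s2-y>s6; s3-x>s3; s3-y>s4; s4-x>s5; s4-y>s6; s5-x>s3; s5-y>s4; s6-x>s5; s6-y>s6

A DFA must remember the last 2 symbols (since which symbol is second-to-last isn't known until the input ends). Use one state per possible window of the last ≤2 symbols; accept from those whose window starts with `y`.
        x   y  
>  s0   s1  s2 
   s1   s3  s4 
   s2   s5  s6 
   s3   s3  s4 
   s4   s5  s6 
 * s5   s3  s4 
 * s6   s5  s6 
(> = start, * = accepting)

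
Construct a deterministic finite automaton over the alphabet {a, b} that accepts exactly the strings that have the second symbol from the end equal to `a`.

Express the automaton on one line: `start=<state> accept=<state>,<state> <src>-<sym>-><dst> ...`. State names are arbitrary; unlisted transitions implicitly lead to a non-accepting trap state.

start=q0 accept=q3,q4 q0-a->q1 q0-b->q2 q1-a->q3 q1-b->q4 q2-a->q5 q2-b->q6 q3-a->q3 q3-b->q4 q4-a->q5 q4-b->q6 q5-a->q3 q5-b->q4 q6-a->q5 q6-b->q6

A DFA must remember the last 2 symbols (since which symbol is second-to-last isn't known until the input ends). Use one state per possible window of the last ≤2 symbols; accept from those whose window starts with `a`.
With 7 states:
        a   b  
>  q0   q1  q2 
   q1   q3  q4 
   q2   q5  q6 
 * q3   q3  q4 
 * q4   q5  q6 
   q5   q3  q4 
   q6   q5  q6 
(> = start, * = accepting)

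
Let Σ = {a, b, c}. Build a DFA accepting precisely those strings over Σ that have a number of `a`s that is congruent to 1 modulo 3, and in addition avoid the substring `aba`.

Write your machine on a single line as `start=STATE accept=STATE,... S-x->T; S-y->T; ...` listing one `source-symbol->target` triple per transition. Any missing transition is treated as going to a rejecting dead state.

Build one automaton per condition and run them in lockstep. The first has 3 states tracking the count of `a`s modulo 3; the second has 4 states tracking partial matches of the forbidden pattern `aba`. A product state is a pair (one from each), accepting exactly when both do.
With 12 states:
          a    b    c  
>  S0     S1   S0   S0 
 * S1     S2   S3   S4 
   S2     S5   S6   S7 
 * S3     S8   S4   S4 
 * S4     S2   S4   S4 
   S5     S1   S9   S0 
   S6    S10   S7   S7 
   S7     S5   S7   S7 
   S8    S10   S8   S8 
   S9    S11   S0   S0 
   S10   S11  S10  S10 
   S11    S8  S11  S11 
(> = start, * = accepting)

start=S0; accept=S1,S3,S4; S0-a->S1; S0-b->S0; S0-c->S0; S1-a->S2; S1-b->S3; S1-c->S4; S2-a->S5; S2-b->S6; S2-c->S7; S3-a->S8; S3-b->S4; S3-c->S4; S4-a->S2; S4-b->S4; S4-c->S4; S5-a->S1; S5-b->S9; S5-c->S0; S6-a->S10; S6-b->S7; S6-c->S7; S7-a->S5; S7-b->S7; S7-c->S7; S8-a->S10; S8-b->S8; S8-c->S8; S9-a->S11; S9-b->S0; S9-c->S0; S10-a->S11; S10-b->S10; S10-c->S10; S11-a->S8; S11-b->S11; S11-c->S11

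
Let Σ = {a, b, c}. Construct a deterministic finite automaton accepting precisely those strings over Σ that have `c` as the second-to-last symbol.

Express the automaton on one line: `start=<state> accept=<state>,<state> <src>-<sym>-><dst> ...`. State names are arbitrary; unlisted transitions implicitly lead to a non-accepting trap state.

Because acceptance depends on a position counted from the end, the machine has to buffer the most recent 2 symbols. Make each state the string of the last up-to-2 symbols read; on input `x` shift the window left and append `x`. Accept when the buffered window has length 2 and begins with `c`.
A 13-state machine:
          a    b    c  
>  q0     q1   q2   q3 
   q1     q4   q5   q6 
   q2     q7   q8   q9 
   q3    q10  q11  q12 
   q4     q4   q5   q6 
   q5     q7   q8   q9 
   q6    q10  q11  q12 
   q7     q4   q5   q6 
   q8     q7   q8   q9 
   q9    q10  q11  q12 
 * q10    q4   q5   q6 
 * q11    q7   q8   q9 
 * q12   q10  q11  q12 
(> = start, * = accepting)

start=q0 accept=q10,q11,q12 q0-a->q1 q0-b->q2 q0-c->q3 q1-a->q4 q1-b->q5 q1-c->q6 q2-a->q7 q2-b->q8 q2-c->q9 q3-a->q10 q3-b->q11 q3-c->q12 q4-a->q4 q4-b->q5 q4-c->q6 q5-a->q7 q5-b->q8 q5-c->q9 q6-a->q10 q6-b->q11 q6-c->q12 q7-a->q4 q7-b->q5 q7-c->q6 q8-a->q7 q8-b->q8 q8-c->q9 q9-a->q10 q9-b->q11 q9-c->q12 q10-a->q4 q10-b->q5 q10-c->q6 q11-a->q7 q11-b->q8 q11-c->q9 q12-a->q10 q12-b->q11 q12-c->q12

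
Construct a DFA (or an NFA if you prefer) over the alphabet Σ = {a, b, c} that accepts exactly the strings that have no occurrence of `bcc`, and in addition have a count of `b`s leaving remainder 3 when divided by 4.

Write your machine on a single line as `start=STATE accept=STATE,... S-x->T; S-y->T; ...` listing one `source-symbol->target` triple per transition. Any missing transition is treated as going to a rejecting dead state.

Handle the two conditions separately and then intersect. The first has 4 states tracking partial matches of the forbidden pattern `bcc`; the second has 4 states tracking the count of `b`s modulo 4. A product state is a pair (one from each), accepting exactly when both do. Equivalent product states are then merged.
13 states suffice.
          a    b    c  
>  q0     q0   q1   q0 
   q1     q2   q3   q4 
   q2     q2   q3   q2 
   q3     q5   q6   q7 
   q4     q2   q3   q8 
   q5     q5   q6   q5 
 * q6     q9  q10  q11 
   q7     q5   q6   q8 
   q8     q8   q8   q8 
 * q9     q9  q10   q9 
   q10    q0   q1  q12 
 * q11    q9  q10   q8 
   q12    q0   q1   q8 
(> = start, * = accepting)

start=q0; accept=q6,q9,q11; q0-a->q0; q0-b->q1; q0-c->q0; q1-a->q2; q1-b->q3; q1-c->q4; q2-a->q2; q2-b->q3; q2-c->q2; q3-a->q5; q3-b->q6; q3-c->q7; q4-a->q2; q4-b->q3; q4-c->q8; q5-a->q5; q5-b->q6; q5-c->q5; q6-a->q9; q6-b->q10; q6-c->q11; q7-a->q5; q7-b->q6; q7-c->q8; q8-a->q8; q8-b->q8; q8-c->q8; q9-a->q9; q9-b->q10; q9-c->q9; q10-a->q0; q10-b->q1; q10-c->q12; q11-a->q9; q11-b->q10; q11-c->q8; q12-a->q0; q12-b->q1; q12-c->q8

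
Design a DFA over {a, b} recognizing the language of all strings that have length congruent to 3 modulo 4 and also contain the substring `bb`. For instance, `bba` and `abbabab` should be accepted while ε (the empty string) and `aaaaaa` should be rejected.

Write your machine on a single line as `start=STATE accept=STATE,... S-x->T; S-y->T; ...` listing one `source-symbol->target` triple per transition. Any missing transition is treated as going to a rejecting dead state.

start=q0; accept=q8; q0-a->q1; q0-b->q2; q1-a->q3; q1-b->q4; q2-a->q3; q2-b->q5; q3-a->q6; q3-b->q7; q4-a->q6; q4-b->q8; q5-a->q8; q5-b->q8; q6-a->q0; q6-b->q9; q7-a->q0; q7-b->q10; q8-a->q10; q8-b->q10; q9-a->q1; q9-b->q11; q10-a->q11; q10-b->q11; q11-a->q5; q11-b->q5

Run two small machines in parallel and take their product. One (4 states) tracks the input length modulo 4; the other (3 states) tracks whether and how much of `bb` has been seen. Each combined state is a pair, one component from each; accept when both components accept.
          a    b  
>  q0     q1   q2 
   q1     q3   q4 
   q2     q3   q5 
   q3     q6   q7 
   q4     q6   q8 
   q5     q8   q8 
   q6     q0   q9 
   q7     q0  q10 
 * q8    q10  q10 
   q9     q1  q11 
   q10   q11  q11 
   q11    q5   q5 
(> = start, * = accepting)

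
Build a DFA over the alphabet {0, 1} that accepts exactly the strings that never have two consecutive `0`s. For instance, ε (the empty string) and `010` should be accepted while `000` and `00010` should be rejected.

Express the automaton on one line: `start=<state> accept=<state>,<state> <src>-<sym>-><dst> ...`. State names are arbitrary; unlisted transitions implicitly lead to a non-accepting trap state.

start=q0 accept=q0,q1 q0-0->q1 q0-1->q0 q1-0->q2 q1-1->q0 q2-0->q2 q2-1->q2

This is the complement of 'contains `00`'. Use the same substring-matching states — q0 through q2 holding how much of `00` has just been matched — but flip the accepting set: everything except the trap q2 accepts.
With 3 states:
        0   1  
>* q0   q1  q0 
 * q1   q2  q0 
   q2   q2  q2 
(> = start, * = accepting)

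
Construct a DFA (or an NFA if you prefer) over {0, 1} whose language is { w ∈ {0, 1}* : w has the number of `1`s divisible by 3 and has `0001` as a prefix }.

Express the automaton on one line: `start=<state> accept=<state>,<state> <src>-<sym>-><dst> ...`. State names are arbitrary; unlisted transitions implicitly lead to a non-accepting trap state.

Run two small machines in parallel and take their product. The first has 3 states tracking the count of `1`s modulo 3; the second has 6 states tracking whether the input so far still matches the prefix `0001`. A product state is a pair (one from each), accepting exactly when both do.
With 10 states:
        0   1  
>  q0   q1  q2 
   q1   q3  q2 
   q2   q2  q4 
   q3   q5  q2 
   q4   q4  q6 
   q5   q6  q7 
   q6   q6  q2 
   q7   q7  q8 
   q8   q8  q9 
 * q9   q9  q7 
(> = start, * = accepting)

start=q0 accept=q9 q0-0->q1 q0-1->q2 q1-0->q3 q1-1->q2 q2-0->q2 q2-1->q4 q3-0->q5 q3-1->q2 q4-0->q4 q4-1->q6 q5-0->q6 q5-1->q7 q6-0->q6 q6-1->q2 q7-0->q7 q7-1->q8 q8-0->q8 q8-1->q9 q9-0->q9 q9-1->q7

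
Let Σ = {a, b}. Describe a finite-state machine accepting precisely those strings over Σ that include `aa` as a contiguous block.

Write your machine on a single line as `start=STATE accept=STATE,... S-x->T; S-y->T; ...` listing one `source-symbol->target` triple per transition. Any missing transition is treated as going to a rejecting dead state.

States q0..q1 record the length of the longest prefix of `aa` that matches the current input suffix. Reaching q2 means `aa` has been seen, and we stay there forever. Accept from q2.
        a   b  
>  q0   q1  q0 
   q1   q2  q0 
 * q2   q2  q2 
(> = start, * = accepting)

start=q0; accept=q2; q0-a->q1; q0-b->q0; q1-a->q2; q1-b->q0; q2-a->q2; q2-b->q2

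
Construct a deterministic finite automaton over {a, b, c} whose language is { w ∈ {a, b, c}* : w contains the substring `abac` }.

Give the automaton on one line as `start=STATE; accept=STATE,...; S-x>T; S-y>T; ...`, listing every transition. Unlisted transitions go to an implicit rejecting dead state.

States S0..S3 record the length of the longest prefix of `abac` that matches the current input suffix. Reaching S4 means `abac` has been seen, and we stay there forever. Accept from S4.
A 5-state machine:
        a   b   c  
>  S0   S1  S0  S0 
   S1   S1  S2  S0 
   S2   S3  S0  S0 
   S3   S1  S2  S4 
 * S4   S4  S4  S4 
(> = start, * = accepting)

start=S0; accept=S4; S0-a>S1; S0-b>S0; S0-c>S0; S1-a>S1; S1-b>S2; S1-c>S0; S2-a>S3; S2-b>S0; S2-c>S0; S3-a>S1; S3-b>S2; S3-c>S4; S4-a>S4; S4-b>S4; S4-c>S4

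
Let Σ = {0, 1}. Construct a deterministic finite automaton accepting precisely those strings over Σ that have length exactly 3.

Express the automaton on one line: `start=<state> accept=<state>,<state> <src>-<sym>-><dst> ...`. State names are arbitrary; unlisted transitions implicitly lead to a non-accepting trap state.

We only need to distinguish lengths 0, 1, …, 3, and '>3'. Chain q0 → q1 → q2 → q3 → q4 on every symbol, with q4 looping. Accepting states: {q3}.
A 5-state machine:
        0   1  
>  q0   q1  q1 
   q1   q2  q2 
   q2   q3  q3 
 * q3   q4  q4 
   q4   q4  q4 
(> = start, * = accepting)

start=q0 accept=q3 q0-0->q1 q0-1->q1 q1-0->q2 q1-1->q2 q2-0->q3 q2-1->q3 q3-0->q4 q3-1->q4 q4-0->q4 q4-1->q4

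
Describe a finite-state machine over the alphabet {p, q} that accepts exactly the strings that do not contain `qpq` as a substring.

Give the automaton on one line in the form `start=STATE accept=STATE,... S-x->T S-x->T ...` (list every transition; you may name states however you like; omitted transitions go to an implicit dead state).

start=S0 accept=S0,S1,S2 S0-p->S0 S0-q->S1 S1-p->S2 S1-q->S1 S2-p->S0 S2-q->S3 S3-p->S3 S3-q->S3

Track partial matches of the forbidden pattern `qpq`. State S3 is a dead state reached once `qpq` has occurred; every other state accepts. S0 means no part of `qpq` is currently matched.
A 4-state machine:
        p   q  
>* S0   S0  S1 
 * S1   S2  S1 
 * S2   S0  S3 
   S3   S3  S3 
(> = start, * = accepting)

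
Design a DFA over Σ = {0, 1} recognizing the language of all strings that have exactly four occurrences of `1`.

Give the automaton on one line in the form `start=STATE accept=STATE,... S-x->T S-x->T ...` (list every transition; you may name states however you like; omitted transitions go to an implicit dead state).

start=q0 accept=q4 q0-0->q0 q0-1->q1 q1-0->q1 q1-1->q2 q2-0->q2 q2-1->q3 q3-0->q3 q3-1->q4 q4-0->q4 q4-1->q5 q5-0->q5 q5-1->q5

Count `1`s, saturating at 5: states q0 through q4 mean 0 through 4 `1`s seen; q5 means more than 4. Each `1` increments (capped at q5); other symbols loop. Accept from {q4}.
        0   1  
>  q0   q0  q1 
   q1   q1  q2 
   q2   q2  q3 
   q3   q3  q4 
 * q4   q4  q5 
   q5   q5  q5 
(> = start, * = accepting)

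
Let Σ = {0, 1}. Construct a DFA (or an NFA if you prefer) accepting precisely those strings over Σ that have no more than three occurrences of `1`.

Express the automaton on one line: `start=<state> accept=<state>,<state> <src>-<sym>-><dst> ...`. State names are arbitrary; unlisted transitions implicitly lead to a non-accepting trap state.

Only the number of `1`s matters, and only up to 4. Make a chain A → B → C → D → E advanced by each `1` (with E absorbing); every other symbol self-loops. The accepting set is {A, B, C, D}.
With 5 states:
       0  1 
>* A   A  B 
 * B   B  C 
 * C   C  D 
 * D   D  E 
   E   E  E 
(> = start, * = accepting)

start=A accept=A,B,C,D A-0->A A-1->B B-0->B B-1->C C-0->C C-1->D D-0->D D-1->E E-0->E E-1->E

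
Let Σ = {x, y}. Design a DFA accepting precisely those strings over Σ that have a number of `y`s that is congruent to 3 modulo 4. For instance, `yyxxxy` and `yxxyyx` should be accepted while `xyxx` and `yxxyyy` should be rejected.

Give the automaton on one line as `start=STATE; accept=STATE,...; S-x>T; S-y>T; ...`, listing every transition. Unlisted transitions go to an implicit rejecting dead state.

start=q0; accept=q3; q0-x>q0; q0-y>q1; q1-x>q1; q1-y>q2; q2-x>q2; q2-y>q3; q3-x>q3; q3-y>q0

Keep the running count of `y`s modulo 4: each `y` advances along the cycle q0 → q1 → q2 → q3 → q0 while other symbols loop. Accept at q3.
4 states suffice.
        x   y  
>  q0   q0  q1 
   q1   q1  q2 
   q2   q2  q3 
 * q3   q3  q0 
(> = start, * = accepting)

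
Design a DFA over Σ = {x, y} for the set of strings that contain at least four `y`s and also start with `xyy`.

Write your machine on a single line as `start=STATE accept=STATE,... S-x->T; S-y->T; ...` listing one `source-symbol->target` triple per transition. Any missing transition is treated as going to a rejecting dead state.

Run two small machines in parallel and take their product. One (6 states) tracks the count of `y`s, saturating at 5; the other (5 states) tracks whether the input so far still matches the prefix `xyy`. Each combined state is a pair, one component from each; accept when both components accept.
13 states suffice.
          x    y  
>  q0     q1   q2 
   q1     q3   q4 
   q2     q2   q5 
   q3     q3   q2 
   q4     q2   q6 
   q5     q5   q7 
   q6     q6   q8 
   q7     q7   q9 
   q8     q8  q10 
   q9     q9  q11 
 * q10   q10  q12 
   q11   q11  q11 
 * q12   q12  q12 
(> = start, * = accepting)

start=q0; accept=q10,q12; q0-x->q1; q0-y->q2; q1-x->q3; q1-y->q4; q2-x->q2; q2-y->q5; q3-x->q3; q3-y->q2; q4-x->q2; q4-y->q6; q5-x->q5; q5-y->q7; q6-x->q6; q6-y->q8; q7-x->q7; q7-y->q9; q8-x->q8; q8-y->q10; q9-x->q9; q9-y->q11; q10-x->q10; q10-y->q12; q11-x->q11; q11-y->q11; q12-x->q12; q12-y->q12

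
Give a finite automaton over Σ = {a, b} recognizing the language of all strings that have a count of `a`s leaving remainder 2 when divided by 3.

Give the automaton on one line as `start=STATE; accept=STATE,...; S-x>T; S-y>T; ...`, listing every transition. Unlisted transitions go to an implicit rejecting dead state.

start=q0; accept=q2; q0-a>q1; q0-b>q0; q1-a>q2; q1-b>q1; q2-a>q0; q2-b>q2

The only thing that matters is how many `a`s have appeared, reduced mod 3. Use one state per residue: q0 for 0, …, q2 for 2. Reading `a` moves to the next residue; anything else stays put. q2 is accepting.
        a   b  
>  q0   q1  q0 
   q1   q2  q1 
 * q2   q0  q2 
(> = start, * = accepting)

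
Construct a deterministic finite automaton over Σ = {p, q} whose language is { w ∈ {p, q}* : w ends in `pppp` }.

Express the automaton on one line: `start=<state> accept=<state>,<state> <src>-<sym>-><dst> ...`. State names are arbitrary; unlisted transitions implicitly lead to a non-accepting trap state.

start=s0 accept=s4 s0-p->s1 s0-q->s0 s1-p->s2 s1-q->s0 s2-p->s3 s2-q->s0 s3-p->s4 s3-q->s0 s4-p->s4 s4-q->s0

Let each state record the length of the longest suffix of the input read so far that is also a prefix of `pppp`. s1 means the last symbol is `p`; s2 means the last 2 symbols are `pp`; s3 means the last 3 symbols are `ppp`; s4 means the last 4 symbols are `pppp`. Accept only at s4, where the string currently ends in `pppp`.
        p   q  
>  s0   s1  s0 
   s1   s2  s0 
   s2   s3  s0 
   s3   s4  s0 
 * s4   s4  s0 
(> = start, * = accepting)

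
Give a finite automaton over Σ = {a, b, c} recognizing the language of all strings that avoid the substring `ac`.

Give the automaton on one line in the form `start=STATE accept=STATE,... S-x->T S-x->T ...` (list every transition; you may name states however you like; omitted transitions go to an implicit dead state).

This is the complement of 'contains `ac`'. Use the same substring-matching states — S0 through S2 holding how much of `ac` has just been matched — but flip the accepting set: everything except the trap S2 accepts.
        a   b   c  
>* S0   S1  S0  S0 
 * S1   S1  S0  S2 
   S2   S2  S2  S2 
(> = start, * = accepting)

start=S0 accept=S0,S1 S0-a->S1 S0-b->S0 S0-c->S0 S1-a->S1 S1-b->S0 S1-c->S2 S2-a->S2 S2-b->S2 S2-c->S2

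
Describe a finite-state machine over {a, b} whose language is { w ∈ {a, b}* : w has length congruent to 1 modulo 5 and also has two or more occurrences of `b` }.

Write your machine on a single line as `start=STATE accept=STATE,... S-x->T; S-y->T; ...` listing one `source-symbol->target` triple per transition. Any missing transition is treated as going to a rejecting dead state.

start=q0; accept=q14; q0-a->q1; q0-b->q2; q1-a->q3; q1-b->q4; q2-a->q4; q2-b->q5; q3-a->q6; q3-b->q7; q4-a->q7; q4-b->q8; q5-a->q8; q5-b->q8; q6-a->q9; q6-b->q10; q7-a->q10; q7-b->q11; q8-a->q11; q8-b->q11; q9-a->q0; q9-b->q12; q10-a->q12; q10-b->q13; q11-a->q13; q11-b->q13; q12-a->q2; q12-b->q14; q13-a->q14; q13-b->q14; q14-a->q5; q14-b->q5

Handle the two conditions separately and then intersect. One (5 states) tracks the input length modulo 5; the other (4 states) tracks the count of `b`s, saturating at 3. Each combined state is a pair, one component from each; accept when both components accept. Minimizing collapses redundant product states.
          a    b  
>  q0     q1   q2 
   q1     q3   q4 
   q2     q4   q5 
   q3     q6   q7 
   q4     q7   q8 
   q5     q8   q8 
   q6     q9  q10 
   q7    q10  q11 
   q8    q11  q11 
   q9     q0  q12 
   q10   q12  q13 
   q11   q13  q13 
   q12    q2  q14 
   q13   q14  q14 
 * q14    q5   q5 
(> = start, * = accepting)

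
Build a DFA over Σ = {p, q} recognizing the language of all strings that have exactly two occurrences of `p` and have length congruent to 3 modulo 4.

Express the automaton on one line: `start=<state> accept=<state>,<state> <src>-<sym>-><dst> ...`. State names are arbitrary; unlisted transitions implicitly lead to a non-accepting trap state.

start=s0 accept=s7 s0-p->s1 s0-q->s2 s1-p->s3 s1-q->s4 s2-p->s4 s2-q->s5 s3-p->s6 s3-q->s7 s4-p->s7 s4-q->s8 s5-p->s8 s5-q->s9 s6-p->s10 s6-q->s10 s7-p->s10 s7-q->s11 s8-p->s11 s8-q->s12 s9-p->s12 s9-q->s0 s10-p->s13 s10-q->s13 s11-p->s13 s11-q->s14 s12-p->s14 s12-q->s1 s13-p->s15 s13-q->s15 s14-p->s15 s14-q->s3 s15-p->s6 s15-q->s6

Handle the two conditions separately and then intersect. The first has 4 states tracking the count of `p`s, saturating at 3; the second has 4 states tracking the input length modulo 4. A product state is a pair (one from each), accepting exactly when both do.
With 16 states:
          p    q  
>  s0     s1   s2 
   s1     s3   s4 
   s2     s4   s5 
   s3     s6   s7 
   s4     s7   s8 
   s5     s8   s9 
   s6    s10  s10 
 * s7    s10  s11 
   s8    s11  s12 
   s9    s12   s0 
   s10   s13  s13 
   s11   s13  s14 
   s12   s14   s1 
   s13   s15  s15 
   s14   s15   s3 
   s15    s6   s6 
(> = start, * = accepting)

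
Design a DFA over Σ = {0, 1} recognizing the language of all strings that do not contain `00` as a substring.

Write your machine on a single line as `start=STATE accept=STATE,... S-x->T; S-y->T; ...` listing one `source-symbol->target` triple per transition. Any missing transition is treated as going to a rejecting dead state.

start=A; accept=A,B; A-0->B; A-1->A; B-0->C; B-1->A; C-0->C; C-1->C

This is the complement of 'contains `00`'. Use the same substring-matching states — A through C holding how much of `00` has just been matched — but flip the accepting set: everything except the trap C accepts.
3 states suffice.
       0  1 
>* A   B  A 
 * B   C  A 
   C   C  C 
(> = start, * = accepting)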